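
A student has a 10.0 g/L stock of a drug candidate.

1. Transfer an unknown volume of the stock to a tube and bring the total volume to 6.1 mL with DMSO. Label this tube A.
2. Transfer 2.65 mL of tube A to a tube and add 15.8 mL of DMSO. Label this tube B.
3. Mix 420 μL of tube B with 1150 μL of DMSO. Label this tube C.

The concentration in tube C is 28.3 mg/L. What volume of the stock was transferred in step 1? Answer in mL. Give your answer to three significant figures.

0.449 mL

Step 1: v brought to 6.1 mL → factor = 6.1 mL/v
Step 2: 2.65 mL + 15.8 mL = 18.45 mL total → factor 18.45/2.65 = 6.9623
Step 3: 420 μL + 1150 μL = 1570 μL total → factor 1570/420 = 3.7381
Product of known-step factors = 26.026
Overall factor = 10.0 g/L / (28.3 mg/L) = 353.36
Step-1 factor = 353.36 / 26.026 = 13.577
v = 6.1 mL / 13.577 = 0.449 mL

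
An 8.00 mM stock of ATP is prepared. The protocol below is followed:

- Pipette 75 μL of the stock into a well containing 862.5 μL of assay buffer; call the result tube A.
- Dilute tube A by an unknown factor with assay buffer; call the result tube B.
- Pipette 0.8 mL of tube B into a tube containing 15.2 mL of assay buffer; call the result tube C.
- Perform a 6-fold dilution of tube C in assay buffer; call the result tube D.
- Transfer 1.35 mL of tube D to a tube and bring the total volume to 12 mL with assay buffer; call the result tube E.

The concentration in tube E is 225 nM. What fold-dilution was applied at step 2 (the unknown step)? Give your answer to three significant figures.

2.67-fold

Step 1: 75 μL + 862.5 μL = 937.5 μL total → factor 937.5/75 = 12.5
Step 2: unknown factor x
Step 3: 0.8 mL + 15.2 mL = 16 mL total → factor 16/0.8 = 20
Step 4: 6-fold → factor 6
Step 5: 1.35 mL brought to 12 mL → factor 12/1.35 = 8.8889
Product of known-step factors = 13333
Overall factor = 8.00 mM / (225 nM) = 35556
x = 35556 / 13333 = 2.67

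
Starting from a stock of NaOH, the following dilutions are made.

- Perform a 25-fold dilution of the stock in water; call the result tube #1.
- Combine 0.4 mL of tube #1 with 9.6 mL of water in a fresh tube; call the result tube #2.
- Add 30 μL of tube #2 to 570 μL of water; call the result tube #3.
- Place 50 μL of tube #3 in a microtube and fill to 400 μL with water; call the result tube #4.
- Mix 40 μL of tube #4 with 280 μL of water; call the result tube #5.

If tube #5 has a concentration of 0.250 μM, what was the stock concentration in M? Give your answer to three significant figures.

Step 1: 25-fold → factor 25
Step 2: 0.4 mL + 9.6 mL = 10 mL total → factor 10/0.4 = 25
Step 3: 30 μL + 570 μL = 600 μL total → factor 600/30 = 20
Step 4: 50 μL brought to 400 μL → factor 400/50 = 8
Step 5: 40 μL + 280 μL = 320 μL total → factor 320/40 = 8
Overall dilution factor = 25 × 25 × 20 × 8 × 8 = 8 × 10^5
Stock = 0.250 μM × 8 × 10^5 = 2.000 × 10^5 μM = 0.200 M

0.200 M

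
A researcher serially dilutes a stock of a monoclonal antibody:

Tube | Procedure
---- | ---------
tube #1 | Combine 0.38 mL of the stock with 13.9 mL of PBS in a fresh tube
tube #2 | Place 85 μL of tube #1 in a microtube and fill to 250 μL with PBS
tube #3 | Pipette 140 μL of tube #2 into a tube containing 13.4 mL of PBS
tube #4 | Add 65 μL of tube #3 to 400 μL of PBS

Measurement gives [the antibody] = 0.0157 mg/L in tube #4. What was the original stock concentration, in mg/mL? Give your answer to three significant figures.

1.20 mg/mL

Step 1: 0.38 mL + 13.9 mL = 14.28 mL total → factor 14.28/0.38 = 37.579
Step 2: 85 μL brought to 250 μL → factor 250/85 = 2.9412
Step 3: 140 μL + 13.4 mL = 13540 μL total → factor 13540/140 = 96.714
Step 4: 65 μL + 400 μL = 465 μL total → factor 465/65 = 7.1538
Overall dilution factor = 37.579 × 2.9412 × 96.714 × 7.1538 = 76471
Stock = 0.0157 mg/L × 76471 = 1201 mg/L = 1.20 mg/mL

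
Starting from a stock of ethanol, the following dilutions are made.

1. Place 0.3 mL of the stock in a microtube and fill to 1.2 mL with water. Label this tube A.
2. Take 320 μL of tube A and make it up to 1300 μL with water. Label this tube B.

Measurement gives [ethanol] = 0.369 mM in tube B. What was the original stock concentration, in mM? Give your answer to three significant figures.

6.00 mM

Step 1: 0.3 mL brought to 1.2 mL → factor 1.2/0.3 = 4
Step 2: 320 μL brought to 1300 μL → factor 1300/320 = 4.0625
Overall dilution factor = 4 × 4.0625 = 16.25
Stock = 0.369 mM × 16.25 = 6.00 mM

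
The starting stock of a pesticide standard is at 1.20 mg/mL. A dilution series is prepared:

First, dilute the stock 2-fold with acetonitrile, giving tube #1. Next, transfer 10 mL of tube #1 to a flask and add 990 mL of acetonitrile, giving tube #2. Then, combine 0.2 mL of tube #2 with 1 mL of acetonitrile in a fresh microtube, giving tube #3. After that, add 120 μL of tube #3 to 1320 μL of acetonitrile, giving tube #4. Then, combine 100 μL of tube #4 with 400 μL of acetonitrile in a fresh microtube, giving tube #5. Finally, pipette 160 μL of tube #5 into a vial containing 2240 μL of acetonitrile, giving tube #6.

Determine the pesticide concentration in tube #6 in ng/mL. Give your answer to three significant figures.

1.11 ng/mL

Step 1: 2-fold → factor 2
Step 2: 10 mL + 990 mL = 1000 mL total → factor 1000/10 = 100
Step 3: 0.2 mL + 1 mL = 1.2 mL total → factor 1.2/0.2 = 6
Step 4: 120 μL + 1320 μL = 1440 μL total → factor 1440/120 = 12
Step 5: 100 μL + 400 μL = 500 μL total → factor 500/100 = 5
Step 6: 160 μL + 2240 μL = 2400 μL total → factor 2400/160 = 15
Overall dilution factor = 2 × 100 × 6 × 12 × 5 × 15 = 1.08 × 10^6
Final = 1.20 mg/mL / 1.08 × 10^6 = 1.111 × 10^-6 mg/mL = 1.11 ng/mL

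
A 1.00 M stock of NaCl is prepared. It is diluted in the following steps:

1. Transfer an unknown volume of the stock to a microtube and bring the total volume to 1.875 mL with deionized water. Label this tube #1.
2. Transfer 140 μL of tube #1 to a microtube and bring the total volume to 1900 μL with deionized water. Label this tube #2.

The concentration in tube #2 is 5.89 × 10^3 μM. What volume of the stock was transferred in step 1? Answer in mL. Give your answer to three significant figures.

Step 1: v brought to 1.875 mL → factor = 1.875 mL/v
Step 2: 140 μL brought to 1900 μL → factor 1900/140 = 13.571
Product of known-step factors = 13.571
Overall factor = 1.00 M / (5.89 × 10^3 μM) = 169.78
Step-1 factor = 169.78 / 13.571 = 12.51
v = 1.875 mL / 12.51 = 0.150 mL

0.150 mL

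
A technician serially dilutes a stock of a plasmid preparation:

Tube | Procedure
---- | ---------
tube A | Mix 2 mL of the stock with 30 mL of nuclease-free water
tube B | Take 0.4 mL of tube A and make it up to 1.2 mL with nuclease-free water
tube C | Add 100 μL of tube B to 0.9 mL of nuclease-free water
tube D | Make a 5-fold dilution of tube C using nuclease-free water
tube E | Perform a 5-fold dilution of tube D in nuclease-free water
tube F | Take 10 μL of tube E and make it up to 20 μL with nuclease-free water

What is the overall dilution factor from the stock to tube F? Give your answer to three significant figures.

2.40 × 10^4

Step 1: 2 mL + 30 mL = 32 mL total → factor 32/2 = 16
Step 2: 0.4 mL brought to 1.2 mL → factor 1.2/0.4 = 3
Step 3: 100 μL + 0.9 mL = 1000 μL total → factor 1000/100 = 10
Step 4: 5-fold → factor 5
Step 5: 5-fold → factor 5
Step 6: 10 μL brought to 20 μL → factor 20/10 = 2
Overall dilution factor = 16 × 3 × 10 × 5 × 5 × 2 = 24000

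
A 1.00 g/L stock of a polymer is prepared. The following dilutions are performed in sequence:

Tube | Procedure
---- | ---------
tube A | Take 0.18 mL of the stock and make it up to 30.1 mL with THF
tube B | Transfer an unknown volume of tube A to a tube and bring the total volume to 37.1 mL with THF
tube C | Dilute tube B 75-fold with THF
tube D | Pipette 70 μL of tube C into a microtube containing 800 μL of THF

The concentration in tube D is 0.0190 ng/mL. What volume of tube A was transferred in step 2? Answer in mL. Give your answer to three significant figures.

Step 1: 0.18 mL brought to 30.1 mL → factor 30.1/0.18 = 167.22
Step 2: v brought to 37.1 mL → factor = 37.1 mL/v
Step 3: 75-fold → factor 75
Step 4: 70 μL + 800 μL = 870 μL total → factor 870/70 = 12.429
Product of known-step factors = 1.5588 × 10^5
Overall factor = 1.00 g/L / (0.0190 ng/mL) = 5.2632 × 10^7
Step-2 factor = 5.2632 × 10^7 / 1.5588 × 10^5 = 337.65
v = 37.1 mL / 337.65 = 0.110 mL

0.110 mL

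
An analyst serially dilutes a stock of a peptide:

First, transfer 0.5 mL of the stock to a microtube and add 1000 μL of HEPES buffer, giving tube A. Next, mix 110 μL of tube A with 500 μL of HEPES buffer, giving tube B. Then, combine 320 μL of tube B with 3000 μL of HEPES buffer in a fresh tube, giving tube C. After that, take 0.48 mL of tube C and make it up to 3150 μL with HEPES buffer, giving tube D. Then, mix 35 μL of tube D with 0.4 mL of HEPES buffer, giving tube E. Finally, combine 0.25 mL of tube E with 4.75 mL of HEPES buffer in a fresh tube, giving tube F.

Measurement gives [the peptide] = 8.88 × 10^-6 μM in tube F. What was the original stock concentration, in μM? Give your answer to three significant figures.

2.50 μM

Step 1: 0.5 mL + 1000 μL = 1.5 mL total → factor 1.5/0.5 = 3
Step 2: 110 μL + 500 μL = 610 μL total → factor 610/110 = 5.5455
Step 3: 320 μL + 3000 μL = 3320 μL total → factor 3320/320 = 10.375
Step 4: 0.48 mL brought to 3150 μL → factor 3.15/0.48 = 6.5625
Step 5: 35 μL + 0.4 mL = 435 μL total → factor 435/35 = 12.429
Step 6: 0.25 mL + 4.75 mL = 5 mL total → factor 5/0.25 = 20
Overall dilution factor = 3 × 5.5455 × 10.375 × 6.5625 × 12.429 × 20 = 2.8156 × 10^5
Stock = 8.88 × 10^-6 μM × 2.8156 × 10^5 = 2.50 μM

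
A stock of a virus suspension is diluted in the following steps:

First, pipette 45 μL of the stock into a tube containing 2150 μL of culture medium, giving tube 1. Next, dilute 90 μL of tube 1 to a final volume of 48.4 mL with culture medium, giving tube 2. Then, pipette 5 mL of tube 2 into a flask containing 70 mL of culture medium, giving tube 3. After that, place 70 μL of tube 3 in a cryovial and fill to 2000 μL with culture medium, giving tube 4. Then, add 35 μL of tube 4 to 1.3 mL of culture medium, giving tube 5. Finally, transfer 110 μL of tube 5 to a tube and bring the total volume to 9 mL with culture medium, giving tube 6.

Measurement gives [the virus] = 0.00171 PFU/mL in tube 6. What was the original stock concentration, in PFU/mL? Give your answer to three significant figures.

Step 1: 45 μL + 2150 μL = 2195 μL total → factor 2195/45 = 48.778
Step 2: 90 μL brought to 48.4 mL → factor 48400/90 = 537.78
Step 3: 5 mL + 70 mL = 75 mL total → factor 75/5 = 15
Step 4: 70 μL brought to 2000 μL → factor 2000/70 = 28.571
Step 5: 35 μL + 1.3 mL = 1335 μL total → factor 1335/35 = 38.143
Step 6: 110 μL brought to 9 mL → factor 9000/110 = 81.818
Overall dilution factor = 48.778 × 537.78 × 15 × 28.571 × 38.143 × 81.818 = 3.5084 × 10^10
Stock = 0.00171 PFU/mL × 3.5084 × 10^10 = 6.00 × 10^7 PFU/mL

6.00 × 10^7 PFU/mL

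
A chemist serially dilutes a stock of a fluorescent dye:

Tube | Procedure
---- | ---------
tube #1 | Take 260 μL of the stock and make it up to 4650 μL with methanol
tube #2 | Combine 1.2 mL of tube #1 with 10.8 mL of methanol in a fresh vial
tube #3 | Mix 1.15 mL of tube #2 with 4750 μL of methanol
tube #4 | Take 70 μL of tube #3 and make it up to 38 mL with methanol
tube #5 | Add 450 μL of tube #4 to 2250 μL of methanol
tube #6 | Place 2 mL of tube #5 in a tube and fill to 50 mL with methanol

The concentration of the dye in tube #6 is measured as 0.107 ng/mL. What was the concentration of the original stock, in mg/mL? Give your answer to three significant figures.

Step 1: 260 μL brought to 4650 μL → factor 4650/260 = 17.885
Step 2: 1.2 mL + 10.8 mL = 12 mL total → factor 12/1.2 = 10
Step 3: 1.15 mL + 4750 μL = 5.9 mL total → factor 5.9/1.15 = 5.1304
Step 4: 70 μL brought to 38 mL → factor 38000/70 = 542.86
Step 5: 450 μL + 2250 μL = 2700 μL total → factor 2700/450 = 6
Step 6: 2 mL brought to 50 mL → factor 50/2 = 25
Overall dilution factor = 17.885 × 10 × 5.1304 × 542.86 × 6 × 25 = 7.4715 × 10^7
Stock = 0.107 ng/mL × 7.4715 × 10^7 = 7.995 × 10^6 ng/mL = 7.99 mg/mL

7.99 mg/mL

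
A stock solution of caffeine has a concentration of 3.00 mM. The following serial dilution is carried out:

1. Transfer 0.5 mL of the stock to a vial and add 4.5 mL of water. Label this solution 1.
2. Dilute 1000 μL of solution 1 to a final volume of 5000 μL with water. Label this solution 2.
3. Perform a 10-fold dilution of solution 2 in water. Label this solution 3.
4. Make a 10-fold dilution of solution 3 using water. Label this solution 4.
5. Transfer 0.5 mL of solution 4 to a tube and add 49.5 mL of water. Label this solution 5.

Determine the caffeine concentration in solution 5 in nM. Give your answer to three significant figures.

6.00 nM

Step 1: 0.5 mL + 4.5 mL = 5 mL total → factor 5/0.5 = 10
Step 2: 1000 μL brought to 5000 μL → factor 5000/1000 = 5
Step 3: 10-fold → factor 10
Step 4: 10-fold → factor 10
Step 5: 0.5 mL + 49.5 mL = 50 mL total → factor 50/0.5 = 100
Overall dilution factor = 10 × 5 × 10 × 10 × 100 = 5 × 10^5
Final = 3.00 mM / 5 × 10^5 = 6.000 × 10^-6 mM = 6.00 nM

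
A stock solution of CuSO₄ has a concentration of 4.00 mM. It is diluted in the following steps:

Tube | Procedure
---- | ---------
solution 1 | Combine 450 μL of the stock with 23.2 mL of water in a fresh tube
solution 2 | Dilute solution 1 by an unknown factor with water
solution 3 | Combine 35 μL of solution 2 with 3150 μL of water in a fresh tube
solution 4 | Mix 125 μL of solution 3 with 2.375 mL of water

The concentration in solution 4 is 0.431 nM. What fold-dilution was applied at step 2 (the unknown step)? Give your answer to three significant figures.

97.0-fold

Step 1: 450 μL + 23.2 mL = 23650 μL total → factor 23650/450 = 52.556
Step 2: unknown factor x
Step 3: 35 μL + 3150 μL = 3185 μL total → factor 3185/35 = 91
Step 4: 125 μL + 2.375 mL = 2500 μL total → factor 2500/125 = 20
Product of known-step factors = 95651
Overall factor = 4.00 mM / (0.431 nM) = 9.2807 × 10^6
x = 9.2807 × 10^6 / 95651 = 97.0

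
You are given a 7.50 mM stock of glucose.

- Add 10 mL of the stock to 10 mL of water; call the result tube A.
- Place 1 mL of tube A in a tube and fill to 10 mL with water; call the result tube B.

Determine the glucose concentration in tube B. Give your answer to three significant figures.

Step 1: 10 mL + 10 mL = 20 mL total → factor 20/10 = 2
Step 2: 1 mL brought to 10 mL → factor 10/1 = 10
Overall dilution factor = 2 × 10 = 20
Final = 7.50 mM / 20 = 0.375 mM

0.375 mM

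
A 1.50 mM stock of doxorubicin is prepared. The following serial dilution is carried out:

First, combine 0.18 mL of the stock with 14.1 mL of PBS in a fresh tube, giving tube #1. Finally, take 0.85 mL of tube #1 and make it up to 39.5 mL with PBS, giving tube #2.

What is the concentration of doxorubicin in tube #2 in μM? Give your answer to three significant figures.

Step 1: 0.18 mL + 14.1 mL = 14.28 mL total → factor 14.28/0.18 = 79.333
Step 2: 0.85 mL brought to 39.5 mL → factor 39.5/0.85 = 46.471
Overall dilution factor = 79.333 × 46.471 = 3686.7
Final = 1.50 mM / 3686.7 = 0.0004069 mM = 0.407 μM

0.407 μM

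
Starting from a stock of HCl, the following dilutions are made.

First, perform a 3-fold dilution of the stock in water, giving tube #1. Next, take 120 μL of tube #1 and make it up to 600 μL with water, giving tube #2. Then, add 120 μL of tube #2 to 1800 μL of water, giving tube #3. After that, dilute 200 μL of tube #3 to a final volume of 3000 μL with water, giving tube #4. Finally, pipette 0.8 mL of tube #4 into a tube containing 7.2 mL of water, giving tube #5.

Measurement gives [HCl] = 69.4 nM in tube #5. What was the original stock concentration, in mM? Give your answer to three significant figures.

Step 1: 3-fold → factor 3
Step 2: 120 μL brought to 600 μL → factor 600/120 = 5
Step 3: 120 μL + 1800 μL = 1920 μL total → factor 1920/120 = 16
Step 4: 200 μL brought to 3000 μL → factor 3000/200 = 15
Step 5: 0.8 mL + 7.2 mL = 8 mL total → factor 8/0.8 = 10
Overall dilution factor = 3 × 5 × 16 × 15 × 10 = 36000
Stock = 69.4 nM × 36000 = 2.498 × 10^6 nM = 2.50 mM

2.50 mM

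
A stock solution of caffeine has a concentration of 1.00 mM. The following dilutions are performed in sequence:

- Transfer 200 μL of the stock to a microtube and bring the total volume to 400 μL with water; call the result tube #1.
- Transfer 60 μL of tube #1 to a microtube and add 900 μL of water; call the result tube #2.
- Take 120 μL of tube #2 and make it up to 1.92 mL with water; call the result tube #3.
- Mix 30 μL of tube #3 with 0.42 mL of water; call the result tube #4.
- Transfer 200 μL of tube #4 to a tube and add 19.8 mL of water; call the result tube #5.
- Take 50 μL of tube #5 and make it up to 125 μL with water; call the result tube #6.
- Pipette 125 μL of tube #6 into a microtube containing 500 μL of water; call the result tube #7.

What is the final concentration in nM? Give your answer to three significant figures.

0.104 nM

Step 1: 200 μL brought to 400 μL → factor 400/200 = 2
Step 2: 60 μL + 900 μL = 960 μL total → factor 960/60 = 16
Step 3: 120 μL brought to 1.92 mL → factor 1920/120 = 16
Step 4: 30 μL + 0.42 mL = 450 μL total → factor 450/30 = 15
Step 5: 200 μL + 19.8 mL = 20000 μL total → factor 20000/200 = 100
Step 6: 50 μL brought to 125 μL → factor 125/50 = 2.5
Step 7: 125 μL + 500 μL = 625 μL total → factor 625/125 = 5
Overall dilution factor = 2 × 16 × 16 × 15 × 100 × 2.5 × 5 = 9.6 × 10^6
Final = 1.00 mM / 9.6 × 10^6 = 1.042 × 10^-7 mM = 0.104 nM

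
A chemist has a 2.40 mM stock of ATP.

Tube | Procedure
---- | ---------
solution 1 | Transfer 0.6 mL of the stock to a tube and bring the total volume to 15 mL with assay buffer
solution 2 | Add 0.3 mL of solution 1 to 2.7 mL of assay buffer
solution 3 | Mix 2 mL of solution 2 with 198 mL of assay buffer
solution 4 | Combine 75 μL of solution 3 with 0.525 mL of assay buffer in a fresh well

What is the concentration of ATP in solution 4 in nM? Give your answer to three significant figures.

12.0 nM

Step 1: 0.6 mL brought to 15 mL → factor 15/0.6 = 25
Step 2: 0.3 mL + 2.7 mL = 3 mL total → factor 3/0.3 = 10
Step 3: 2 mL + 198 mL = 200 mL total → factor 200/2 = 100
Step 4: 75 μL + 0.525 mL = 600 μL total → factor 600/75 = 8
Overall dilution factor = 25 × 10 × 100 × 8 = 2 × 10^5
Final = 2.40 mM / 2 × 10^5 = 1.200 × 10^-5 mM = 12.0 nM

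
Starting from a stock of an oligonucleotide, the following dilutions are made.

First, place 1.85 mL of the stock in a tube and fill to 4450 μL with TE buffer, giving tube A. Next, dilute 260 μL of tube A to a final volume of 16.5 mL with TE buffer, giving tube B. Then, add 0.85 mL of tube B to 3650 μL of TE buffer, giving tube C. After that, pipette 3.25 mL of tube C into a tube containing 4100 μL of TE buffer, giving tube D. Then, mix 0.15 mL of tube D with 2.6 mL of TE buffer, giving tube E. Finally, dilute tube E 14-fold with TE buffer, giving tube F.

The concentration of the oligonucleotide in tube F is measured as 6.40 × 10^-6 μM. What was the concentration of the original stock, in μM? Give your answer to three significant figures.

Step 1: 1.85 mL brought to 4450 μL → factor 4.45/1.85 = 2.4054
Step 2: 260 μL brought to 16.5 mL → factor 16500/260 = 63.462
Step 3: 0.85 mL + 3650 μL = 4.5 mL total → factor 4.5/0.85 = 5.2941
Step 4: 3.25 mL + 4100 μL = 7.35 mL total → factor 7.35/3.25 = 2.2615
Step 5: 0.15 mL + 2.6 mL = 2.75 mL total → factor 2.75/0.15 = 18.333
Step 6: 14-fold → factor 14
Overall dilution factor = 2.4054 × 63.462 × 5.2941 × 2.2615 × 18.333 × 14 = 4.691 × 10^5
Stock = 6.40 × 10^-6 μM × 4.691 × 10^5 = 3.00 μM

3.00 μM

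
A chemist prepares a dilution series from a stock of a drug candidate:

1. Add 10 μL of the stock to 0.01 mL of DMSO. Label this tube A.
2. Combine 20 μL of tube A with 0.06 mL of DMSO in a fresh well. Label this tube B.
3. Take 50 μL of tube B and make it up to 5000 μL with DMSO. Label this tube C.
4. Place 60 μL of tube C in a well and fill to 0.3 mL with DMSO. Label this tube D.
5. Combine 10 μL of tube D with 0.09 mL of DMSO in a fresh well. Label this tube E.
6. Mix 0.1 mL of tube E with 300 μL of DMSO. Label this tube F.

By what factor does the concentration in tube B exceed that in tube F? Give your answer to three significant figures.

2.00 × 10^4

Step 1: 10 μL + 0.01 mL = 20 μL total → factor 20/10 = 2
Step 2: 20 μL + 0.06 mL = 80 μL total → factor 80/20 = 4
Step 3: 50 μL brought to 5000 μL → factor 5000/50 = 100
Step 4: 60 μL brought to 0.3 mL → factor 300/60 = 5
Step 5: 10 μL + 0.09 mL = 100 μL total → factor 100/10 = 10
Step 6: 0.1 mL + 300 μL = 0.4 mL total → factor 0.4/0.1 = 4
Dilution factor to tube B = 8; to tube F = 1.6 × 10^5
[tube B]/[tube F] = (factor to tube F)/(factor to tube B) = 1.6 × 10^5/8 = 2.00 × 10^4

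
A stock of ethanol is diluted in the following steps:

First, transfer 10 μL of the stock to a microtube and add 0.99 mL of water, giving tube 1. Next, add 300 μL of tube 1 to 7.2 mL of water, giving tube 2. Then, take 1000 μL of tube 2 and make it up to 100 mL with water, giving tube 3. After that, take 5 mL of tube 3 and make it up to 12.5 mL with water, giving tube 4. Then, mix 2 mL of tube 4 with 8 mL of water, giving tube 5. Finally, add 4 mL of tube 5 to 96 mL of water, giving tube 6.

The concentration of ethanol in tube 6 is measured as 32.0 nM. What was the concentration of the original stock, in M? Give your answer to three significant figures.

Step 1: 10 μL + 0.99 mL = 1000 μL total → factor 1000/10 = 100
Step 2: 300 μL + 7.2 mL = 7500 μL total → factor 7500/300 = 25
Step 3: 1000 μL brought to 100 mL → factor 1 × 10^5/1000 = 100
Step 4: 5 mL brought to 12.5 mL → factor 12.5/5 = 2.5
Step 5: 2 mL + 8 mL = 10 mL total → factor 10/2 = 5
Step 6: 4 mL + 96 mL = 100 mL total → factor 100/4 = 25
Overall dilution factor = 100 × 25 × 100 × 2.5 × 5 × 25 = 7.8125 × 10^7
Stock = 32.0 nM × 7.8125 × 10^7 = 2.500 × 10^9 nM = 2.50 M

2.50 M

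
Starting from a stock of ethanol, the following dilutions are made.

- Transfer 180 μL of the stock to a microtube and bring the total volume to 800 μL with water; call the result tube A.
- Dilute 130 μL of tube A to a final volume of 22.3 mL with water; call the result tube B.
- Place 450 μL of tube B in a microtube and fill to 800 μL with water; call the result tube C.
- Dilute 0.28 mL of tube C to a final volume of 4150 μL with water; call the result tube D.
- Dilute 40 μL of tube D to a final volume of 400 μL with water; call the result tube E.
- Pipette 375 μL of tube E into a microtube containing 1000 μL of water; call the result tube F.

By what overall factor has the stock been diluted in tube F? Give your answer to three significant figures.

Step 1: 180 μL brought to 800 μL → factor 800/180 = 4.4444
Step 2: 130 μL brought to 22.3 mL → factor 22300/130 = 171.54
Step 3: 450 μL brought to 800 μL → factor 800/450 = 1.7778
Step 4: 0.28 mL brought to 4150 μL → factor 4.15/0.28 = 14.821
Step 5: 40 μL brought to 400 μL → factor 400/40 = 10
Step 6: 375 μL + 1000 μL = 1375 μL total → factor 1375/375 = 3.6667
Overall dilution factor = 4.4444 × 171.54 × 1.7778 × 14.821 × 10 × 3.6667 = 7.3658 × 10^5

7.37 × 10^5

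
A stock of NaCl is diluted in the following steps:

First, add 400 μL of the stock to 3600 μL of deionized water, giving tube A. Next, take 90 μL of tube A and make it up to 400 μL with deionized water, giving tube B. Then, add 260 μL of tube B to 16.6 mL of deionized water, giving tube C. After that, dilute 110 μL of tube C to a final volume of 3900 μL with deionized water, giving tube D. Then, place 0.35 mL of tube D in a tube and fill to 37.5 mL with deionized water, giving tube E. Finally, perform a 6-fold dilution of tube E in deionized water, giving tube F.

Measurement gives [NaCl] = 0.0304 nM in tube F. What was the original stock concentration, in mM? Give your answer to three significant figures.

2.00 mM

Step 1: 400 μL + 3600 μL = 4000 μL total → factor 4000/400 = 10
Step 2: 90 μL brought to 400 μL → factor 400/90 = 4.4444
Step 3: 260 μL + 16.6 mL = 16860 μL total → factor 16860/260 = 64.846
Step 4: 110 μL brought to 3900 μL → factor 3900/110 = 35.455
Step 5: 0.35 mL brought to 37.5 mL → factor 37.5/0.35 = 107.14
Step 6: 6-fold → factor 6
Overall dilution factor = 10 × 4.4444 × 64.846 × 35.455 × 107.14 × 6 = 6.5688 × 10^7
Stock = 0.0304 nM × 6.5688 × 10^7 = 1.997 × 10^6 nM = 2.00 mM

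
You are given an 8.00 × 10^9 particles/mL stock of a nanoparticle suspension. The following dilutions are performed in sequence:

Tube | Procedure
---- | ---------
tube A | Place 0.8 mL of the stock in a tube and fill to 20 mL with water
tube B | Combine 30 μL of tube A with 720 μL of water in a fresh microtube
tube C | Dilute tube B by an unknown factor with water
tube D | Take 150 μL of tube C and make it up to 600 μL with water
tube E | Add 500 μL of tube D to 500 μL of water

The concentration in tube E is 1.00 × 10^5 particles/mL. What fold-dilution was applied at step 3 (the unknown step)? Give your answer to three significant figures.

Step 1: 0.8 mL brought to 20 mL → factor 20/0.8 = 25
Step 2: 30 μL + 720 μL = 750 μL total → factor 750/30 = 25
Step 3: unknown factor x
Step 4: 150 μL brought to 600 μL → factor 600/150 = 4
Step 5: 500 μL + 500 μL = 1000 μL total → factor 1000/500 = 2
Product of known-step factors = 5000
Overall factor = 8.00 × 10^9 particles/mL / (1.00 × 10^5 particles/mL) = 80000
x = 80000 / 5000 = 16.0

16.0-fold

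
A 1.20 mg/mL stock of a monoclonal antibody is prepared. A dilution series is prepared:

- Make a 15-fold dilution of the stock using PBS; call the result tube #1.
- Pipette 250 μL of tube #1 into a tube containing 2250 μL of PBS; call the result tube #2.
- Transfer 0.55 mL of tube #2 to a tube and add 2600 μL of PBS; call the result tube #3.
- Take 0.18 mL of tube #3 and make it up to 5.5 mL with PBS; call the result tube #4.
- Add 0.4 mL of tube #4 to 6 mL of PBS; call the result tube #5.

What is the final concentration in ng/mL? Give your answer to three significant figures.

Step 1: 15-fold → factor 15
Step 2: 250 μL + 2250 μL = 2500 μL total → factor 2500/250 = 10
Step 3: 0.55 mL + 2600 μL = 3.15 mL total → factor 3.15/0.55 = 5.7273
Step 4: 0.18 mL brought to 5.5 mL → factor 5.5/0.18 = 30.556
Step 5: 0.4 mL + 6 mL = 6.4 mL total → factor 6.4/0.4 = 16
Overall dilution factor = 15 × 10 × 5.7273 × 30.556 × 16 = 4.2 × 10^5
Final = 1.20 mg/mL / 4.2 × 10^5 = 2.857 × 10^-6 mg/mL = 2.86 ng/mL

2.86 ng/mL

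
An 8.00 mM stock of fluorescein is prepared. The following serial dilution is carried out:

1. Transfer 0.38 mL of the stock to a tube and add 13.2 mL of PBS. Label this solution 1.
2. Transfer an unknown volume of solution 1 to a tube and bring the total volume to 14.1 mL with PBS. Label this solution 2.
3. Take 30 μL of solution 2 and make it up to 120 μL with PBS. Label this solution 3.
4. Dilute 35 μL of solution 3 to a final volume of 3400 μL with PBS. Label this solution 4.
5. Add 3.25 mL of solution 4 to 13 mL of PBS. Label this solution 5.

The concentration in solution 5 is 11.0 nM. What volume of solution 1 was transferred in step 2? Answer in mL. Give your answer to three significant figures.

Step 1: 0.38 mL + 13.2 mL = 13.58 mL total → factor 13.58/0.38 = 35.737
Step 2: v brought to 14.1 mL → factor = 14.1 mL/v
Step 3: 30 μL brought to 120 μL → factor 120/30 = 4
Step 4: 35 μL brought to 3400 μL → factor 3400/35 = 97.143
Step 5: 3.25 mL + 13 mL = 16.25 mL total → factor 16.25/3.25 = 5
Product of known-step factors = 69432
Overall factor = 8.00 mM / (11.0 nM) = 7.2727 × 10^5
Step-2 factor = 7.2727 × 10^5 / 69432 = 10.475
v = 14.1 mL / 10.475 = 1.35 mL

1.35 mL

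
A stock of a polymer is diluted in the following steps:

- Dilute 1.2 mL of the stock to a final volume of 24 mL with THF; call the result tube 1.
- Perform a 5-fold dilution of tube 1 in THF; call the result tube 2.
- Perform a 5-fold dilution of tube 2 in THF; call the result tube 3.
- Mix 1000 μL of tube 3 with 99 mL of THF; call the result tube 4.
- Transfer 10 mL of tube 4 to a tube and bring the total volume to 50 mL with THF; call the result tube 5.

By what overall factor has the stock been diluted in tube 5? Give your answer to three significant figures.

2.50 × 10^5

Step 1: 1.2 mL brought to 24 mL → factor 24/1.2 = 20
Step 2: 5-fold → factor 5
Step 3: 5-fold → factor 5
Step 4: 1000 μL + 99 mL = 1 × 10^5 μL total → factor 1 × 10^5/1000 = 100
Step 5: 10 mL brought to 50 mL → factor 50/10 = 5
Overall dilution factor = 20 × 5 × 5 × 100 × 5 = 2.5 × 10^5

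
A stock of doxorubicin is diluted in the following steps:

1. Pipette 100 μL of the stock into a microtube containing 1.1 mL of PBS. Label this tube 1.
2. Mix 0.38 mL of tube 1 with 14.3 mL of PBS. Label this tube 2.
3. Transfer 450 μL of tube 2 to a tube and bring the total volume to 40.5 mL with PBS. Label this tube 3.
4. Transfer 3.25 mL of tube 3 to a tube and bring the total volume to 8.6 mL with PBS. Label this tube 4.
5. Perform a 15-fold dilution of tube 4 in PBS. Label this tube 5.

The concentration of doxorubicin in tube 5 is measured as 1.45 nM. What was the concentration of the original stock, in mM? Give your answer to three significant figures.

2.40 mM

Step 1: 100 μL + 1.1 mL = 1200 μL total → factor 1200/100 = 12
Step 2: 0.38 mL + 14.3 mL = 14.68 mL total → factor 14.68/0.38 = 38.632
Step 3: 450 μL brought to 40.5 mL → factor 40500/450 = 90
Step 4: 3.25 mL brought to 8.6 mL → factor 8.6/3.25 = 2.6462
Step 5: 15-fold → factor 15
Overall dilution factor = 12 × 38.632 × 90 × 2.6462 × 15 = 1.656 × 10^6
Stock = 1.45 nM × 1.656 × 10^6 = 2.401 × 10^6 nM = 2.40 mM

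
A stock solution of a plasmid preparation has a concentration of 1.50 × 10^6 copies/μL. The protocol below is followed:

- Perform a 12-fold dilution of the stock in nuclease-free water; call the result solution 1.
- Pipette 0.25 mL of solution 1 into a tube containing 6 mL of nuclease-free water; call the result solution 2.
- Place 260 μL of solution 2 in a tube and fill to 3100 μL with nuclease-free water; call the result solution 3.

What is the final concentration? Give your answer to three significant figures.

419 copies/μL

Step 1: 12-fold → factor 12
Step 2: 0.25 mL + 6 mL = 6.25 mL total → factor 6.25/0.25 = 25
Step 3: 260 μL brought to 3100 μL → factor 3100/260 = 11.923
Overall dilution factor = 12 × 25 × 11.923 = 3576.9
Final = 1.50 × 10^6 copies/μL / 3576.9 = 419 copies/μL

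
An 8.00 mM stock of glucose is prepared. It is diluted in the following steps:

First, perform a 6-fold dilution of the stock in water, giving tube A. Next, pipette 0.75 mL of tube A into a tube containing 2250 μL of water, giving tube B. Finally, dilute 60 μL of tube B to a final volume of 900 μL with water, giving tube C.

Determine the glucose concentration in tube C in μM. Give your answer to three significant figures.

22.2 μM

Step 1: 6-fold → factor 6
Step 2: 0.75 mL + 2250 μL = 3 mL total → factor 3/0.75 = 4
Step 3: 60 μL brought to 900 μL → factor 900/60 = 15
Overall dilution factor = 6 × 4 × 15 = 360
Final = 8.00 mM / 360 = 0.02222 mM = 22.2 μM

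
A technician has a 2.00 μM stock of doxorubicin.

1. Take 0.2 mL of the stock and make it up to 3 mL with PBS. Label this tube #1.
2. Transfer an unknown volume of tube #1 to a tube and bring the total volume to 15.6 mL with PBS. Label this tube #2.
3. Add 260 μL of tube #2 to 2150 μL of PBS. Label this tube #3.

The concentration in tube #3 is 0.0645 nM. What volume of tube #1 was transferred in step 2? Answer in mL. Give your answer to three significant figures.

Step 1: 0.2 mL brought to 3 mL → factor 3/0.2 = 15
Step 2: v brought to 15.6 mL → factor = 15.6 mL/v
Step 3: 260 μL + 2150 μL = 2410 μL total → factor 2410/260 = 9.2692
Product of known-step factors = 139.04
Overall factor = 2.00 μM / (0.0645 nM) = 31008
Step-2 factor = 31008 / 139.04 = 223.02
v = 15.6 mL / 223.02 = 0.0700 mL

0.0700 mL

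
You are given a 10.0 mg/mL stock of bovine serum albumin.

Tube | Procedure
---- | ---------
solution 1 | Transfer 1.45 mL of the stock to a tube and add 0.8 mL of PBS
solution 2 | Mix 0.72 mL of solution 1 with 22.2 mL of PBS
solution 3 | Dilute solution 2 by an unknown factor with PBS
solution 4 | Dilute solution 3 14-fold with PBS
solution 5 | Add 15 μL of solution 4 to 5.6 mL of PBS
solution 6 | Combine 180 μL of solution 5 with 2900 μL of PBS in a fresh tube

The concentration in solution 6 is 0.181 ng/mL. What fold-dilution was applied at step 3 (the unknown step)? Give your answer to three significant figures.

12.5-fold

Step 1: 1.45 mL + 0.8 mL = 2.25 mL total → factor 2.25/1.45 = 1.5517
Step 2: 0.72 mL + 22.2 mL = 22.92 mL total → factor 22.92/0.72 = 31.833
Step 3: unknown factor x
Step 4: 14-fold → factor 14
Step 5: 15 μL + 5.6 mL = 5615 μL total → factor 5615/15 = 374.33
Step 6: 180 μL + 2900 μL = 3080 μL total → factor 3080/180 = 17.111
Product of known-step factors = 4.4296 × 10^6
Overall factor = 10.0 mg/mL / (0.181 ng/mL) = 5.5249 × 10^7
x = 5.5249 × 10^7 / 4.4296 × 10^6 = 12.5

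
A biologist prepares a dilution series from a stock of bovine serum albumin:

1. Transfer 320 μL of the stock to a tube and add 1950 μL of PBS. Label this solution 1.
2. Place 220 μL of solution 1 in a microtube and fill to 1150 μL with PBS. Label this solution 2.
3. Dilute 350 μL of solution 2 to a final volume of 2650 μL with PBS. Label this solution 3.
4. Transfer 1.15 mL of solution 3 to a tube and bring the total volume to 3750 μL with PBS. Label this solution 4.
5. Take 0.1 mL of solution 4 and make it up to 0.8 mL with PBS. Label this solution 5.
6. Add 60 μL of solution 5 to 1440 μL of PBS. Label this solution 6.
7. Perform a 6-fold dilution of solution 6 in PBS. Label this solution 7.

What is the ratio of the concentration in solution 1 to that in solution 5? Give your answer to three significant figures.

Step 1: 320 μL + 1950 μL = 2270 μL total → factor 2270/320 = 7.0938
Step 2: 220 μL brought to 1150 μL → factor 1150/220 = 5.2273
Step 3: 350 μL brought to 2650 μL → factor 2650/350 = 7.5714
Step 4: 1.15 mL brought to 3750 μL → factor 3.75/1.15 = 3.2609
Step 5: 0.1 mL brought to 0.8 mL → factor 0.8/0.1 = 8
Dilution factor to solution 1 = 7.0938; to solution 5 = 7324.1
[solution 1]/[solution 5] = (factor to solution 5)/(factor to solution 1) = 7324.1/7.0938 = 1.03 × 10^3

1.03 × 10^3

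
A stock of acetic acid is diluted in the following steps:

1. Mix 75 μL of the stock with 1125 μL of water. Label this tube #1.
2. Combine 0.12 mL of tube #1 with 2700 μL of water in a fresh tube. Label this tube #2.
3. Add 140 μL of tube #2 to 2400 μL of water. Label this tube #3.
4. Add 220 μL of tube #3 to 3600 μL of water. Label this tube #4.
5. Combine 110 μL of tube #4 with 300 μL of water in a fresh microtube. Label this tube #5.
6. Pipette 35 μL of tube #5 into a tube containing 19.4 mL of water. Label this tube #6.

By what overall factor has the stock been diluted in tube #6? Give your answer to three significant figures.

Step 1: 75 μL + 1125 μL = 1200 μL total → factor 1200/75 = 16
Step 2: 0.12 mL + 2700 μL = 2.82 mL total → factor 2.82/0.12 = 23.5
Step 3: 140 μL + 2400 μL = 2540 μL total → factor 2540/140 = 18.143
Step 4: 220 μL + 3600 μL = 3820 μL total → factor 3820/220 = 17.364
Step 5: 110 μL + 300 μL = 410 μL total → factor 410/110 = 3.7273
Step 6: 35 μL + 19.4 mL = 19435 μL total → factor 19435/35 = 555.29
Overall dilution factor = 16 × 23.5 × 18.143 × 17.364 × 3.7273 × 555.29 = 2.4516 × 10^8

2.45 × 10^8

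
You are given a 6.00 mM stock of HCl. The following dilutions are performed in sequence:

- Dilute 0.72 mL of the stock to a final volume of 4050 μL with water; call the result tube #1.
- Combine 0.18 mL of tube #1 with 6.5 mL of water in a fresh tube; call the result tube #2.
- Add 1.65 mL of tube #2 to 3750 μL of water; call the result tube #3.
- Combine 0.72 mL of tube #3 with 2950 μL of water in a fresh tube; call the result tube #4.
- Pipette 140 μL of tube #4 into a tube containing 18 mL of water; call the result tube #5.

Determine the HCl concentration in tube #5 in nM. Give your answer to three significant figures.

Step 1: 0.72 mL brought to 4050 μL → factor 4.05/0.72 = 5.625
Step 2: 0.18 mL + 6.5 mL = 6.68 mL total → factor 6.68/0.18 = 37.111
Step 3: 1.65 mL + 3750 μL = 5.4 mL total → factor 5.4/1.65 = 3.2727
Step 4: 0.72 mL + 2950 μL = 3.67 mL total → factor 3.67/0.72 = 5.0972
Step 5: 140 μL + 18 mL = 18140 μL total → factor 18140/140 = 129.57
Overall dilution factor = 5.625 × 37.111 × 3.2727 × 5.0972 × 129.57 = 4.5121 × 10^5
Final = 6.00 mM / 4.5121 × 10^5 = 1.330 × 10^-5 mM = 13.3 nM

13.3 nM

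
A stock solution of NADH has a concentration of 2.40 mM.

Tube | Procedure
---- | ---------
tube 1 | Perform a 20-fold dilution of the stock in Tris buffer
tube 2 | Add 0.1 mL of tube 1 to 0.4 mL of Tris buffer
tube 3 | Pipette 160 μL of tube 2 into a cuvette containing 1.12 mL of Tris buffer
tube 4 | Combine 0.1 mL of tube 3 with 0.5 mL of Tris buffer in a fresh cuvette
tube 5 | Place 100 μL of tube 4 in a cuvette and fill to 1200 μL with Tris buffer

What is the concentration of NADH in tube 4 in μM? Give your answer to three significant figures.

0.500 μM

Step 1: 20-fold → factor 20
Step 2: 0.1 mL + 0.4 mL = 0.5 mL total → factor 0.5/0.1 = 5
Step 3: 160 μL + 1.12 mL = 1280 μL total → factor 1280/160 = 8
Step 4: 0.1 mL + 0.5 mL = 0.6 mL total → factor 0.6/0.1 = 6
Dilution factor through tube 4 = 20 × 5 × 8 × 6 = 4800
[tube 4] = 2.40 mM / 4800 = 0.0005000 mM = 0.500 μM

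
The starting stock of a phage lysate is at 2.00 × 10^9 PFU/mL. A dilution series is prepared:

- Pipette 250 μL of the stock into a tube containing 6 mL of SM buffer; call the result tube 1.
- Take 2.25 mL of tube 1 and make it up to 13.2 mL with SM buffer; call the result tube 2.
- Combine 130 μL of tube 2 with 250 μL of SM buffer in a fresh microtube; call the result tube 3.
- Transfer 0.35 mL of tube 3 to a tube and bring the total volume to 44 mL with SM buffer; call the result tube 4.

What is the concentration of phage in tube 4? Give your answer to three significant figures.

3.71 × 10^4 PFU/mL

Step 1: 250 μL + 6 mL = 6250 μL total → factor 6250/250 = 25
Step 2: 2.25 mL brought to 13.2 mL → factor 13.2/2.25 = 5.8667
Step 3: 130 μL + 250 μL = 380 μL total → factor 380/130 = 2.9231
Step 4: 0.35 mL brought to 44 mL → factor 44/0.35 = 125.71
Overall dilution factor = 25 × 5.8667 × 2.9231 × 125.71 = 53896
Final = 2.00 × 10^9 PFU/mL / 53896 = 3.71 × 10^4 PFU/mL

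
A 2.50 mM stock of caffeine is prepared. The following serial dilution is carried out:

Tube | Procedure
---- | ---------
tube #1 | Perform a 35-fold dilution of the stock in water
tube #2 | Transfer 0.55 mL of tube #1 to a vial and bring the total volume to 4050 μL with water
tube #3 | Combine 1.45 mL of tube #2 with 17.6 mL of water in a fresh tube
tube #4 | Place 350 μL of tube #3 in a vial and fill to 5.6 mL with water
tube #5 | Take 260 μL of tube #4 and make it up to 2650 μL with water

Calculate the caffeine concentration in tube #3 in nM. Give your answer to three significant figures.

738 nM

Step 1: 35-fold → factor 35
Step 2: 0.55 mL brought to 4050 μL → factor 4.05/0.55 = 7.3636
Step 3: 1.45 mL + 17.6 mL = 19.05 mL total → factor 19.05/1.45 = 13.138
Dilution factor through tube #3 = 35 × 7.3636 × 13.138 = 3386
[tube #3] = 2.50 mM / 3386 = 0.0007383 mM = 738 nM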